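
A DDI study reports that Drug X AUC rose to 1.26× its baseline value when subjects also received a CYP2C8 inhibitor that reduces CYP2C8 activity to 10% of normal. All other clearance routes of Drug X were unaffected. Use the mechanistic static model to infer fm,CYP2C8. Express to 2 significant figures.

0.23

Write x for the fraction cleared via CYP2C8. The observed AUC change means clearance fell to 1/1.26 = 0.7937 of baseline.
Only the CYP2C8 route changed, so 0.7937 = x·0.1 + (1 − x), giving x = 0.23.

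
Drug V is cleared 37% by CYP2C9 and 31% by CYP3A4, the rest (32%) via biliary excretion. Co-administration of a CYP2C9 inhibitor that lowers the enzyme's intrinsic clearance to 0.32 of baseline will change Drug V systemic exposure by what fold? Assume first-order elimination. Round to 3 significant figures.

1.34

CYP2C9: 0.37 × 0.32 = 0.1184
CYP3A4: 0.31 (unchanged)
Other: 0.32 (unchanged)
CL_new/CL_old = 0.1184 + 0.31 + 0.32 = 0.7484.
Systemic exposure ratio = CL_old/CL_new = 1 / 0.7484 = 1.34.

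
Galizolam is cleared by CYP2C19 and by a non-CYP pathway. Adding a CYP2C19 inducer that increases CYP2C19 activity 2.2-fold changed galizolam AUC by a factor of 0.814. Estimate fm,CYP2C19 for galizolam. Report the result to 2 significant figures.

0.19

CL'/CL = 1 / 0.814 = 1.229
2.2·fm + (1 − fm) = 1.229
fm = (1.229 − 1) / (2.2 − 1) = 0.19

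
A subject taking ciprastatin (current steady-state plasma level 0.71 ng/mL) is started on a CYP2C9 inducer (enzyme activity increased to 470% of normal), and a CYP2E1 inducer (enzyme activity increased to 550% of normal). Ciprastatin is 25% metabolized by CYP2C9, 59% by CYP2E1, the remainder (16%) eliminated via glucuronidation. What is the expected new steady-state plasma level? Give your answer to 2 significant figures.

0.16 ng/mL

CYP2C9: 0.25 × 4.7 = 1.175
CYP2E1: 0.59 × 5.5 = 3.245
Other: 0.16 (unchanged)
New clearance relative to baseline: 1.175 + 3.245 + 0.16 = 4.58.
Steady-state plasma level ∝ 1/CL: new value = 0.71 / 4.58 = 0.16 ng/mL.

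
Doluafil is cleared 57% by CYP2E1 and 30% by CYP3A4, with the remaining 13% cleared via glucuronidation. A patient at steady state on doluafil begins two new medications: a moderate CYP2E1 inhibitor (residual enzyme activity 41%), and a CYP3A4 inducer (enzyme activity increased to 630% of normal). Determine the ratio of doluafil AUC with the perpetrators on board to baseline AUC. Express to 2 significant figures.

0.44

The CYP2E1 pathway (57% of clearance) drops to 0.41× activity: 0.57 × 0.41 = 0.2337.
The CYP3A4 pathway (30% of clearance) is boosted to 6.3× activity: 0.3 × 6.3 = 1.89.
Non-CYP routes (13%) are unchanged.
CL_new/CL_old = 0.2337 + 1.89 + 0.13 = 2.2537.
AUC ∝ 1/CL: fold-change = 1 / 2.2537 = 0.44.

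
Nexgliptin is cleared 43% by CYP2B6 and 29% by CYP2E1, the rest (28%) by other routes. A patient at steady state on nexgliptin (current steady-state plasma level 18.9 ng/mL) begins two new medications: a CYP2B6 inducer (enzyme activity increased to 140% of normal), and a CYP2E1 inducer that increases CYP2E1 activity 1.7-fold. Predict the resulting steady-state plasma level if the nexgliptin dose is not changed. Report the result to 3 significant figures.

The CYP2B6 pathway (43% of clearance) rises to 1.4× activity: 0.43 × 1.4 = 0.602.
The CYP2E1 pathway (29% of clearance) rises to 1.7× activity: 0.29 × 1.7 = 0.493.
Non-CYP routes (28%) are unchanged.
Relative clearance = 0.602 + 0.493 + 0.28 = 1.375.
Dividing the baseline by the relative clearance: 18.9 / 1.375 = 13.7 ng/mL.

13.7 ng/mL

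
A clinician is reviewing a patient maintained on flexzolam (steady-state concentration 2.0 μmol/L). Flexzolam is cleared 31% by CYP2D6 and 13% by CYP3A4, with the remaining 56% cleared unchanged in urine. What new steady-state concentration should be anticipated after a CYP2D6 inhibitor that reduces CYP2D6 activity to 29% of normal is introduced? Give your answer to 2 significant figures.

The CYP2D6 pathway (31% of clearance) falls to 0.29× activity: 0.31 × 0.29 = 0.0899.
CYP3A4 (13%) and the residual 56% are unaffected.
New clearance relative to baseline: 0.0899 + 0.13 + 0.56 = 0.7799.
Steady-state concentration ∝ 1/CL, so new value = 2.0 / 0.7799 = 2.6 μmol/L.

2.6 μmol/L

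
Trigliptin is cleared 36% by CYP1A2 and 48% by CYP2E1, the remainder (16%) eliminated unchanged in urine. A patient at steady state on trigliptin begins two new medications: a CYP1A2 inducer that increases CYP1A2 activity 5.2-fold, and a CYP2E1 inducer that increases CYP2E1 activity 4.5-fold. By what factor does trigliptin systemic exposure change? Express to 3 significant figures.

CYP1A2: 0.36 × 5.2 = 1.872
CYP2E1: 0.48 × 4.5 = 2.16
Other: 0.16 (unchanged)
CL_new/CL_old = 1.872 + 2.16 + 0.16 = 4.192.
Net systemic exposure ratio = 1 / 4.192 = 0.239.

0.239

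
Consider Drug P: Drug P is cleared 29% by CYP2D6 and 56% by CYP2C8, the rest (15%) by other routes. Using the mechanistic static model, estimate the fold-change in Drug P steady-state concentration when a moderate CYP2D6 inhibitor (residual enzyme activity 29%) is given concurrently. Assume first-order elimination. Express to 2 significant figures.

CYP2D6: 0.29 × 0.29 = 0.0841
CYP2C8: 0.56 (unchanged)
Other: 0.15 (unchanged)
CL_new/CL_old = 0.0841 + 0.56 + 0.15 = 0.7941.
Steady-state concentration ratio = CL_old/CL_new = 1 / 0.7941 = 1.3.

1.3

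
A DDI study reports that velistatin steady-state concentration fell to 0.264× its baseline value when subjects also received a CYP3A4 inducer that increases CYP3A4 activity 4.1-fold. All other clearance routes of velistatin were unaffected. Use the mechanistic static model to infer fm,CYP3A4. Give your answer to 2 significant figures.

Write x for the fraction cleared via CYP3A4. The observed steady-state concentration change means clearance rose to 1/0.264 = 3.788 of baseline.
Setting x·4.1 + (1 − x) = 3.788 and solving: x = (3.788 − 1)/(4.1 − 1) = 0.90.

0.90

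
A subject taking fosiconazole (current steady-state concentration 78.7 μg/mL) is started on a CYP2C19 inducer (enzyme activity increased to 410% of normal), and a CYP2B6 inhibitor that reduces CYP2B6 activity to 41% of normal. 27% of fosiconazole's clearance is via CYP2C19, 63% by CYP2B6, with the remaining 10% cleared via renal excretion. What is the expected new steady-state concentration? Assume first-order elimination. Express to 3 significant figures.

The CYP2C19 pathway (27% of clearance) increases to 4.1× activity: 0.27 × 4.1 = 1.107.
The CYP2B6 pathway (63% of clearance) drops to 0.41× activity: 0.63 × 0.41 = 0.2583.
The remaining 10% of clearance is unaffected.
CL_new/CL_old = 1.107 + 0.2583 + 0.1 = 1.4653.
Steady-state concentration ∝ 1/CL: new value = 78.7 / 1.4653 = 53.7 μg/mL.

53.7 μg/mL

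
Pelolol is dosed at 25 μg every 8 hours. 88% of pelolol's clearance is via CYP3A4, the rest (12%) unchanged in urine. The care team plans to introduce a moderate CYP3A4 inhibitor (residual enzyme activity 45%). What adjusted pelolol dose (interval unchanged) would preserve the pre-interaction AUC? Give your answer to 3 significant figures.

12.9 μg

CYP3A4: 0.88 × 0.45 = 0.396
Other: 0.12 (unchanged)
CL_new/CL_old = 0.396 + 0.12 = 0.516.
To maintain the same steady-state level, dose must scale with clearance: new dose = 25 × 0.516 = 12.9 μg.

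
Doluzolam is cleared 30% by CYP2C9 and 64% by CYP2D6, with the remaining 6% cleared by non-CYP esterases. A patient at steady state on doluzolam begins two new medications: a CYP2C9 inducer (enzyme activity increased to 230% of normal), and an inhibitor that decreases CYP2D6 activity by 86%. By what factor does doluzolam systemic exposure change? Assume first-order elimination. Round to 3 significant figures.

1.19

The CYP2C9 pathway (30% of clearance) rises to 2.3× activity: 0.3 × 2.3 = 0.69.
The CYP2D6 pathway (64% of clearance) is reduced to 0.14× activity: 0.64 × 0.14 = 0.0896.
Non-CYP routes (6%) are unchanged.
CL_new/CL_old = 0.69 + 0.0896 + 0.06 = 0.8396.
Systemic exposure ∝ 1/CL: fold-change = 1 / 0.8396 = 1.19.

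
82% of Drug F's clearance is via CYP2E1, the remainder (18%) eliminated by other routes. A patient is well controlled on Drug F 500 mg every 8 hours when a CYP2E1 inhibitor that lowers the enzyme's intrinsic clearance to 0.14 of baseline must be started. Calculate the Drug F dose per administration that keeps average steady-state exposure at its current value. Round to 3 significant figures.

The CYP2E1 pathway (82% of clearance) is reduced to 0.14× activity: 0.82 × 0.14 = 0.1148.
Non-CYP routes (18%) are unchanged.
Relative clearance = 0.1148 + 0.18 = 0.2948.
Exposure is unchanged when dose changes in proportion to clearance. New dose = 500 mg × 0.2948 = 147 mg.

147 mg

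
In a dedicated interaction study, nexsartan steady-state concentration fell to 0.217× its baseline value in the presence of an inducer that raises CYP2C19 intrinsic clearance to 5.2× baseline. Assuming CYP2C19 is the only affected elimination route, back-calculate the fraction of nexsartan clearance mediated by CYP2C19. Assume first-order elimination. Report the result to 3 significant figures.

Write x for the fraction cleared via CYP2C19. The observed steady-state concentration change means clearance rose to 1/0.217 = 4.608 of baseline.
Only the CYP2C19 route changed, so 4.608 = x·5.2 + (1 − x), giving x = 0.859.

0.859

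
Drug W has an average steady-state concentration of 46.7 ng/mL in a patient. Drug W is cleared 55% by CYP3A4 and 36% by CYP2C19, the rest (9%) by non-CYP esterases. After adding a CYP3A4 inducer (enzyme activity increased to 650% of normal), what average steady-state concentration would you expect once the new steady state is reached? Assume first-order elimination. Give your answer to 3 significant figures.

The CYP3A4 pathway (55% of clearance) is boosted to 6.5× activity: 0.55 × 6.5 = 3.575.
CYP2C19 (36%) and the residual 9% are unaffected.
Relative clearance = 3.575 + 0.36 + 0.09 = 4.025.
With dosing unchanged, average steady-state concentration scales as 1/CL: 46.7 / 4.025 = 11.6 ng/mL.

11.6 ng/mL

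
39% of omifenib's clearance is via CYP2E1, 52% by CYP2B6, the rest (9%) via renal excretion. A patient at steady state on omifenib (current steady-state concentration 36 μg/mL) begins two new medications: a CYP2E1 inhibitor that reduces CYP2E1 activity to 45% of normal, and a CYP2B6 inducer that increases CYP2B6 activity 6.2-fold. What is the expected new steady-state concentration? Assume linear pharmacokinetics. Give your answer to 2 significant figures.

The CYP2E1 pathway (39% of clearance) falls to 0.45× activity: 0.39 × 0.45 = 0.1755.
The CYP2B6 pathway (52% of clearance) is boosted to 6.2× activity: 0.52 × 6.2 = 3.224.
Non-CYP routes (9%) are unchanged.
CL_new/CL_old = 0.1755 + 3.224 + 0.09 = 3.4895.
Dividing the baseline by the relative clearance: 36 / 3.4895 = 10 μg/mL.

10 μg/mL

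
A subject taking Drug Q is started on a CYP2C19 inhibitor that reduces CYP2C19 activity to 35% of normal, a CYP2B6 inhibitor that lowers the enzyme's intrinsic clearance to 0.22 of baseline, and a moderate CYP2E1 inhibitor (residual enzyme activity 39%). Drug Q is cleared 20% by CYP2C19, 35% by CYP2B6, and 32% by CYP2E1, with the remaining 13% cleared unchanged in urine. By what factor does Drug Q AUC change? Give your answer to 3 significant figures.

The CYP2C19 pathway (20% of clearance) falls to 0.35× activity: 0.2 × 0.35 = 0.07.
The CYP2B6 pathway (35% of clearance) drops to 0.22× activity: 0.35 × 0.22 = 0.077.
The CYP2E1 pathway (32% of clearance) drops to 0.39× activity: 0.32 × 0.39 = 0.1248.
The remaining 13% of clearance is unaffected.
Relative clearance = 0.07 + 0.077 + 0.1248 + 0.13 = 0.4018.
Because AUC varies inversely with clearance, the combined effect is 1 / 0.4018 = 2.49.

2.49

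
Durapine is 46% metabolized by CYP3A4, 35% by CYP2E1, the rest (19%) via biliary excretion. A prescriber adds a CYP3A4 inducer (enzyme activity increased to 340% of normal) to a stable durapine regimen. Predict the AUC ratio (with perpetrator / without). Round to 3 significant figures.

0.475

CYP3A4: 0.46 × 3.4 = 1.564
CYP2E1: 0.35 (unchanged)
Other: 0.19 (unchanged)
CL_new/CL_old = 1.564 + 0.35 + 0.19 = 2.104.
Since AUC ∝ 1/CL, the ratio is 1 / 2.104 = 0.475.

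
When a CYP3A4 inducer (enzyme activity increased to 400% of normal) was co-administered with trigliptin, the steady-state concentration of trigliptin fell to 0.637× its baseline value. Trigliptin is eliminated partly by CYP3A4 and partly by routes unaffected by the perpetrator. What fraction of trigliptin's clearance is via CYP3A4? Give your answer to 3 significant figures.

CL'/CL = 1 / 0.637 = 1.57
4·fm + (1 − fm) = 1.57
fm = (1.57 − 1) / (4 − 1) = 0.190

0.190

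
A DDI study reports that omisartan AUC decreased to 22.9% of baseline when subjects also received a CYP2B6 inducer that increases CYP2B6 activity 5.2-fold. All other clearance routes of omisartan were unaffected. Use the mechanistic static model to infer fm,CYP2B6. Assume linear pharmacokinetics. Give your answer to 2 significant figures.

0.80

Write x for the fraction cleared via CYP2B6. The observed AUC change means clearance rose to 1/0.229 = 4.367 of baseline.
Only the CYP2B6 route changed, so 4.367 = x·5.2 + (1 − x), giving x = 0.80.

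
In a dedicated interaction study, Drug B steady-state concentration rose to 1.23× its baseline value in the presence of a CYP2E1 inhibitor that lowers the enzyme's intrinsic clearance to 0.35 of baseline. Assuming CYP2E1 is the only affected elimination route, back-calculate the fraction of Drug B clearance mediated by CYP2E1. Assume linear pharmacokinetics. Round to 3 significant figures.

0.288

CL'/CL = 1 / 1.23 = 0.813
0.35·fm + (1 − fm) = 0.813
fm = (0.813 − 1) / (0.35 − 1) = 0.288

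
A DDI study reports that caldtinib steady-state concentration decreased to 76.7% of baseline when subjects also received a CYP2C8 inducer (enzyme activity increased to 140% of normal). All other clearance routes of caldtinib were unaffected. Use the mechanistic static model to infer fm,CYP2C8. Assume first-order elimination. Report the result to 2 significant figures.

Call the CYP2C8 fraction fm. After the interaction, CL_new/CL_old = fm × 1.4 + (1 − fm).
Steady-state concentration ratio = 1 / (new CL fraction), so new CL fraction = 1 / 0.767 = 1.304.
fm × 1.4 + 1 − fm = 1.304  ⇒  fm × (1.4 − 1) = 0.3038  ⇒  fm = 0.76.

0.76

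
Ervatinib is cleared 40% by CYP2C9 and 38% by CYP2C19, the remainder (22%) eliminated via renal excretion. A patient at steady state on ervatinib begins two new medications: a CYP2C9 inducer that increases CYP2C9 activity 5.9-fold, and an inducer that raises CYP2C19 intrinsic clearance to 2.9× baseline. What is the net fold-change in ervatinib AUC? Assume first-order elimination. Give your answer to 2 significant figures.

0.27

The CYP2C9 pathway (40% of clearance) is boosted to 5.9× activity: 0.4 × 5.9 = 2.36.
The CYP2C19 pathway (38% of clearance) is boosted to 2.9× activity: 0.38 × 2.9 = 1.102.
The remaining 22% of clearance is unaffected.
Relative clearance = 2.36 + 1.102 + 0.22 = 3.682.
AUC ∝ 1/CL: fold-change = 1 / 3.682 = 0.27.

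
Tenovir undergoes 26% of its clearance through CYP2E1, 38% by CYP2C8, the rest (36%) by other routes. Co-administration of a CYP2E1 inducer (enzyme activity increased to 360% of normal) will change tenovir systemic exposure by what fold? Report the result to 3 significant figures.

The CYP2E1 pathway (26% of clearance) is boosted to 3.6× activity: 0.26 × 3.6 = 0.936.
CYP2C8 (38%) and the residual 36% are unaffected.
Relative clearance = 0.936 + 0.38 + 0.36 = 1.676.
Systemic exposure ratio = CL_old/CL_new = 1 / 1.676 = 0.597.

0.597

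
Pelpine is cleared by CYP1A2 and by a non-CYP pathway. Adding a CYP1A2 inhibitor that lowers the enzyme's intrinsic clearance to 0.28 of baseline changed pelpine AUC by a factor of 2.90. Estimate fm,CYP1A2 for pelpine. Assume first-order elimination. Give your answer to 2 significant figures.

0.91

Let x = fm,CYP1A2. Because AUC ∝ 1/CL, relative clearance fell to 1/2.90 = 0.3448.
Setting x·0.28 + (1 − x) = 0.3448 and solving: x = (0.3448 − 1)/(0.28 − 1) = 0.91.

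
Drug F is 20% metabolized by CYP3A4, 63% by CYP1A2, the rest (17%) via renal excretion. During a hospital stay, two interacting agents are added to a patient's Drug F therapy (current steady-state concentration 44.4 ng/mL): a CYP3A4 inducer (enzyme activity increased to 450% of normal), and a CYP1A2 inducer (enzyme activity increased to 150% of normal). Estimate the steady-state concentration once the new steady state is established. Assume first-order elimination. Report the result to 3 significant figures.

The CYP3A4 pathway (20% of clearance) is boosted to 4.5× activity: 0.2 × 4.5 = 0.9.
The CYP1A2 pathway (63% of clearance) increases to 1.5× activity: 0.63 × 1.5 = 0.945.
The remaining 17% of clearance is unaffected.
Relative clearance = 0.9 + 0.945 + 0.17 = 2.015.
Dividing the baseline by the relative clearance: 44.4 / 2.015 = 22.0 ng/mL.

22.0 ng/mL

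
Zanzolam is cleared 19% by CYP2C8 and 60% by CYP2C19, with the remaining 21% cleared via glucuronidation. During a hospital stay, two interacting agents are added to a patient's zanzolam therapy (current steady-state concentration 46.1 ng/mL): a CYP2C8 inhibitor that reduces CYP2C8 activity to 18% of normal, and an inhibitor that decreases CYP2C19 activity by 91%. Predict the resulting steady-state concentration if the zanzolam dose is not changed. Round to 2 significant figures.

1.5 × 10² ng/mL

The CYP2C8 pathway (19% of clearance) falls to 0.18× activity: 0.19 × 0.18 = 0.0342.
The CYP2C19 pathway (60% of clearance) is reduced to 0.09× activity: 0.6 × 0.09 = 0.054.
The remaining 21% of clearance is unaffected.
New clearance relative to baseline: 0.0342 + 0.054 + 0.21 = 0.2982.
Steady-state concentration ∝ 1/CL: new value = 46.1 / 0.2982 = 1.5 × 10² ng/mL.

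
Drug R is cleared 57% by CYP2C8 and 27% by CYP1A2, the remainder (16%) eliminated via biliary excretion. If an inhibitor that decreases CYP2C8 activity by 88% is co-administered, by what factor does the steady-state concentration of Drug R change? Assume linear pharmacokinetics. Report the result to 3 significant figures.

2.01

The CYP2C8 pathway (57% of clearance) falls to 0.12× activity: 0.57 × 0.12 = 0.0684.
CYP1A2 (27%) and the residual 16% are unaffected.
New clearance relative to baseline: 0.0684 + 0.27 + 0.16 = 0.4984.
Steady-state concentration is inversely proportional to clearance, so the fold-change is 1 / 0.4984 = 2.01.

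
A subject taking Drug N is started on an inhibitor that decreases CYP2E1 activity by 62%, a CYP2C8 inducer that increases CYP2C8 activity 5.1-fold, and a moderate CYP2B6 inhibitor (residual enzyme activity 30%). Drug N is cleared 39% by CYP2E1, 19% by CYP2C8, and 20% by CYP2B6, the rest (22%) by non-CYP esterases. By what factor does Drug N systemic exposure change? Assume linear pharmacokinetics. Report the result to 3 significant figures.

CYP2E1: 0.39 × 0.38 = 0.1482
CYP2C8: 0.19 × 5.1 = 0.969
CYP2B6: 0.2 × 0.3 = 0.06
Other: 0.22 (unchanged)
New clearance relative to baseline: 0.1482 + 0.969 + 0.06 + 0.22 = 1.3972.
Because systemic exposure varies inversely with clearance, the combined effect is 1 / 1.3972 = 0.716.

0.716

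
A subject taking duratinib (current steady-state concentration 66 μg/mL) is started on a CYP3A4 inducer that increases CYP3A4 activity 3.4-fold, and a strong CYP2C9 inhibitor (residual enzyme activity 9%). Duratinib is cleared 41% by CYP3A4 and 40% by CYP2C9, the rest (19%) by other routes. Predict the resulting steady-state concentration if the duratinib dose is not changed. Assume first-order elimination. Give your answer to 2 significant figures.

41 μg/mL

The CYP3A4 pathway (41% of clearance) is boosted to 3.4× activity: 0.41 × 3.4 = 1.394.
The CYP2C9 pathway (40% of clearance) falls to 0.09× activity: 0.4 × 0.09 = 0.036.
Non-CYP routes (19%) are unchanged.
CL_new/CL_old = 1.394 + 0.036 + 0.19 = 1.62.
Dividing the baseline by the relative clearance: 66 / 1.62 = 41 μg/mL.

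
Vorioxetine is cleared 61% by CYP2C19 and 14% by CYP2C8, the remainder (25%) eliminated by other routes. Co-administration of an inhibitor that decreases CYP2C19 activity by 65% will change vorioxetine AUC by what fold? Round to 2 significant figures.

1.7

The CYP2C19 pathway (61% of clearance) is reduced to 0.35× activity: 0.61 × 0.35 = 0.2135.
CYP2C8 (14%) and the residual 25% are unaffected.
New clearance relative to baseline: 0.2135 + 0.14 + 0.25 = 0.6035.
Since AUC ∝ 1/CL, the ratio is 1 / 0.6035 = 1.7.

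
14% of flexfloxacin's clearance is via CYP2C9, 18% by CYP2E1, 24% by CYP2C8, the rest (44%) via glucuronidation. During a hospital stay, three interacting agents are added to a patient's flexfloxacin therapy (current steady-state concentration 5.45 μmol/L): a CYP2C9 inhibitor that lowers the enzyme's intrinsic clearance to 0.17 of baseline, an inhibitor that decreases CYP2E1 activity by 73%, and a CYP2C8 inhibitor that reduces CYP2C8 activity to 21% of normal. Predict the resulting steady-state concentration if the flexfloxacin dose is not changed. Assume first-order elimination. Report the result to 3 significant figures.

9.68 μmol/L

The CYP2C9 pathway (14% of clearance) drops to 0.17× activity: 0.14 × 0.17 = 0.0238.
The CYP2E1 pathway (18% of clearance) falls to 0.27× activity: 0.18 × 0.27 = 0.0486.
The CYP2C8 pathway (24% of clearance) falls to 0.21× activity: 0.24 × 0.21 = 0.0504.
The remaining 44% of clearance is unaffected.
Relative clearance = 0.0238 + 0.0486 + 0.0504 + 0.44 = 0.5628.
Steady-state concentration ∝ 1/CL: new value = 5.45 / 0.5628 = 9.68 μmol/L.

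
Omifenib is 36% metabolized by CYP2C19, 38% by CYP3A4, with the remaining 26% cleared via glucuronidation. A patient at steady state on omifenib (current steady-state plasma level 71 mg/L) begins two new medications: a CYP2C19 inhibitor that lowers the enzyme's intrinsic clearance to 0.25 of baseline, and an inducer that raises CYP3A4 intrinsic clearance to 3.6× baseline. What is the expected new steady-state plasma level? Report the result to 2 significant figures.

The CYP2C19 pathway (36% of clearance) falls to 0.25× activity: 0.36 × 0.25 = 0.09.
The CYP3A4 pathway (38% of clearance) increases to 3.6× activity: 0.38 × 3.6 = 1.368.
The remaining 26% of clearance is unaffected.
CL_new/CL_old = 0.09 + 1.368 + 0.26 = 1.718.
Dividing the baseline by the relative clearance: 71 / 1.718 = 41 mg/L.

41 mg/L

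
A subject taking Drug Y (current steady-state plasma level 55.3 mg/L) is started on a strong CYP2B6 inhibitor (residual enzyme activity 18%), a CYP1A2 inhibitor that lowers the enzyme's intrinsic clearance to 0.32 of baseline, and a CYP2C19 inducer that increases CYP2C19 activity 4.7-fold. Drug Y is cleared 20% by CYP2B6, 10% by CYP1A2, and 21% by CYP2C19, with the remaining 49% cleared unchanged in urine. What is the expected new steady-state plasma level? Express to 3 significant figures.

35.8 mg/L

The CYP2B6 pathway (20% of clearance) is reduced to 0.18× activity: 0.2 × 0.18 = 0.036.
The CYP1A2 pathway (10% of clearance) falls to 0.32× activity: 0.1 × 0.32 = 0.032.
The CYP2C19 pathway (21% of clearance) is boosted to 4.7× activity: 0.21 × 4.7 = 0.987.
Non-CYP routes (49%) are unchanged.
Relative clearance = 0.036 + 0.032 + 0.987 + 0.49 = 1.545.
Dividing the baseline by the relative clearance: 55.3 / 1.545 = 35.8 mg/L.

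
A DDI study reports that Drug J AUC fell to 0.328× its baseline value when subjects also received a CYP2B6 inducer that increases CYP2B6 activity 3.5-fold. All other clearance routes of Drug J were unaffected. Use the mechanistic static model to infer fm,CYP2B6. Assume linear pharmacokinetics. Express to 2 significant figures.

0.82

Call the CYP2B6 fraction fm. After the interaction, CL_new/CL_old = fm × 3.5 + (1 − fm).
AUC ratio = 1 / (new CL fraction), so new CL fraction = 1 / 0.328 = 3.049.
fm × 3.5 + 1 − fm = 3.049  ⇒  fm × (3.5 − 1) = 2.049  ⇒  fm = 0.82.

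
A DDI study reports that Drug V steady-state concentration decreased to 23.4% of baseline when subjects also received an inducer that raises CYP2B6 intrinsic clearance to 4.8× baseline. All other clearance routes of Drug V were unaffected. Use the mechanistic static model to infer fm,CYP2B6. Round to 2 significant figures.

0.86

Let x = fm,CYP2B6. Because steady-state concentration ∝ 1/CL, relative clearance rose to 1/0.234 = 4.274.
Only the CYP2B6 route changed, so 4.274 = x·4.8 + (1 − x), giving x = 0.86.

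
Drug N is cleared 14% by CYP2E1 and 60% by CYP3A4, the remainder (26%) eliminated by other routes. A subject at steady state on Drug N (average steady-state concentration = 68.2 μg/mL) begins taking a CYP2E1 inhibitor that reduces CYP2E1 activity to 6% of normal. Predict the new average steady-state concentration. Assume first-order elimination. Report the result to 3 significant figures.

78.5 μg/mL

The CYP2E1 pathway (14% of clearance) falls to 0.06× activity: 0.14 × 0.06 = 0.0084.
CYP3A4 (60%) and the residual 26% are unaffected.
CL_new/CL_old = 0.0084 + 0.6 + 0.26 = 0.8684.
Average steady-state concentration ∝ 1/CL, so new value = 68.2 / 0.8684 = 78.5 μg/mL.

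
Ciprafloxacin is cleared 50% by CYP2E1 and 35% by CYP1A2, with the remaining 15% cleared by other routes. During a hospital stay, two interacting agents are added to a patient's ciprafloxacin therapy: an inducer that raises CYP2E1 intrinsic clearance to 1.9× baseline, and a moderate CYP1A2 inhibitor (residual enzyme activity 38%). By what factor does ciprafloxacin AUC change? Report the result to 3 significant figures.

0.811

The CYP2E1 pathway (50% of clearance) is boosted to 1.9× activity: 0.5 × 1.9 = 0.95.
The CYP1A2 pathway (35% of clearance) drops to 0.38× activity: 0.35 × 0.38 = 0.133.
The remaining 15% of clearance is unaffected.
Relative clearance = 0.95 + 0.133 + 0.15 = 1.233.
AUC ∝ 1/CL: fold-change = 1 / 1.233 = 0.811.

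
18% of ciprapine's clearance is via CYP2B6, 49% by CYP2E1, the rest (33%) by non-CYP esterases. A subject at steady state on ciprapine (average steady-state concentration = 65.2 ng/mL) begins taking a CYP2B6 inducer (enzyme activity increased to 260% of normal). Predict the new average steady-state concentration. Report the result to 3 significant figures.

The CYP2B6 pathway (18% of clearance) increases to 2.6× activity: 0.18 × 2.6 = 0.468.
CYP2E1 (49%) and the residual 33% are unaffected.
Relative clearance = 0.468 + 0.49 + 0.33 = 1.288.
Average steady-state concentration ∝ 1/CL, so new value = 65.2 / 1.288 = 50.6 ng/mL.

50.6 ng/mL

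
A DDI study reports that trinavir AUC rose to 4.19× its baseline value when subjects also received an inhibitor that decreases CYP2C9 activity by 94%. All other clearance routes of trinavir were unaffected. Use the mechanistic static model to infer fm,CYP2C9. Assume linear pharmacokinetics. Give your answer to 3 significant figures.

0.810

Call the CYP2C9 fraction fm. After the interaction, CL_new/CL_old = fm × 0.06 + (1 − fm).
AUC ratio = 1 / (new CL fraction), so new CL fraction = 1 / 4.19 = 0.2387.
fm × 0.06 + 1 − fm = 0.2387  ⇒  fm × (0.06 − 1) = −0.7613  ⇒  fm = 0.810.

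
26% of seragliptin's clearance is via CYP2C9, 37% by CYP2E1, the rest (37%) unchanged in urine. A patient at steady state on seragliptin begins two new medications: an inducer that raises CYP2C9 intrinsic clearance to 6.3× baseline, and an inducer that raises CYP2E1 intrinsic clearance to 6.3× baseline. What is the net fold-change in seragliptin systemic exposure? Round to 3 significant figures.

0.230

The CYP2C9 pathway (26% of clearance) is boosted to 6.3× activity: 0.26 × 6.3 = 1.638.
The CYP2E1 pathway (37% of clearance) rises to 6.3× activity: 0.37 × 6.3 = 2.331.
Non-CYP routes (37%) are unchanged.
New clearance relative to baseline: 1.638 + 2.331 + 0.37 = 4.339.
Because systemic exposure varies inversely with clearance, the combined effect is 1 / 4.339 = 0.230.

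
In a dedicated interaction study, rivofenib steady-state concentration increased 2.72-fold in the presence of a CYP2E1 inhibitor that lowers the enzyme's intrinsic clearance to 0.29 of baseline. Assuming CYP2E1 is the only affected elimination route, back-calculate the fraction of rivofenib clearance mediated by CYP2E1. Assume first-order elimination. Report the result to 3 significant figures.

Call the CYP2E1 fraction fm. After the interaction, CL_new/CL_old = fm × 0.29 + (1 − fm).
Steady-state concentration ratio = 1 / (new CL fraction), so new CL fraction = 1 / 2.72 = 0.3676.
fm × 0.29 + 1 − fm = 0.3676  ⇒  fm × (0.29 − 1) = −0.6324  ⇒  fm = 0.891.

0.891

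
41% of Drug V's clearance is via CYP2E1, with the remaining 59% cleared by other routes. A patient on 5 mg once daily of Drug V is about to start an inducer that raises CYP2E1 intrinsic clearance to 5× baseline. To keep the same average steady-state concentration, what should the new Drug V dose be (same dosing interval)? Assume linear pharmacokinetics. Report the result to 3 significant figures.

The CYP2E1 pathway (41% of clearance) rises to 5× activity: 0.41 × 5 = 2.05.
The remaining 59% of clearance is unaffected.
Relative clearance = 2.05 + 0.59 = 2.64.
To maintain the same steady-state level, dose must scale with clearance: new dose = 5 × 2.64 = 13.2 mg.

13.2 mg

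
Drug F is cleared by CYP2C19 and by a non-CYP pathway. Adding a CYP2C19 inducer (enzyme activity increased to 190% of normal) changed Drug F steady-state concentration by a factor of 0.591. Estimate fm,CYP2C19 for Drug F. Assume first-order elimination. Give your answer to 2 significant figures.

CL'/CL = 1 / 0.591 = 1.692
1.9·fm + (1 − fm) = 1.692
fm = (1.692 − 1) / (1.9 − 1) = 0.77

0.77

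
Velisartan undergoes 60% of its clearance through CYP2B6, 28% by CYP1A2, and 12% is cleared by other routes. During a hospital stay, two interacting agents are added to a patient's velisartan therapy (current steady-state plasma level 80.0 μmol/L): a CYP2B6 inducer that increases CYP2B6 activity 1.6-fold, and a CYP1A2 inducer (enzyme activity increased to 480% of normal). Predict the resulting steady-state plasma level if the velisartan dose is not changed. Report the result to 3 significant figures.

33.0 μmol/L

The CYP2B6 pathway (60% of clearance) increases to 1.6× activity: 0.6 × 1.6 = 0.96.
The CYP1A2 pathway (28% of clearance) rises to 4.8× activity: 0.28 × 4.8 = 1.344.
Non-CYP routes (12%) are unchanged.
CL_new/CL_old = 0.96 + 1.344 + 0.12 = 2.424.
New steady-state plasma level = 80.0 / 2.424 = 33.0 μmol/L (concentration scales inversely with clearance).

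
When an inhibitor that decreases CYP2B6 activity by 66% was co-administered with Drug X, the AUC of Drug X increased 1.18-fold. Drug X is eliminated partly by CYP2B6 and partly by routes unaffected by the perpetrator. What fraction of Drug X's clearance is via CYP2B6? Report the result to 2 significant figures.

0.23

CL'/CL = 1 / 1.18 = 0.8475
0.34·fm + (1 − fm) = 0.8475
fm = (0.8475 − 1) / (0.34 − 1) = 0.23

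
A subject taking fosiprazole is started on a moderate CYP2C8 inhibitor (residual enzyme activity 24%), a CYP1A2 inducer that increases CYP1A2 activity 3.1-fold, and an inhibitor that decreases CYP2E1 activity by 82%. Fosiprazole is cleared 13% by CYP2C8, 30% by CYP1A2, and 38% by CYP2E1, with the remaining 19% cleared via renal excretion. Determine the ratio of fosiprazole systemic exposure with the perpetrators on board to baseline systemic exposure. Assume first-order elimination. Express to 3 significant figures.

0.820

CYP2C8: 0.13 × 0.24 = 0.0312
CYP1A2: 0.3 × 3.1 = 0.93
CYP2E1: 0.38 × 0.18 = 0.0684
Other: 0.19 (unchanged)
New clearance relative to baseline: 0.0312 + 0.93 + 0.0684 + 0.19 = 1.2196.
Because systemic exposure varies inversely with clearance, the combined effect is 1 / 1.2196 = 0.820.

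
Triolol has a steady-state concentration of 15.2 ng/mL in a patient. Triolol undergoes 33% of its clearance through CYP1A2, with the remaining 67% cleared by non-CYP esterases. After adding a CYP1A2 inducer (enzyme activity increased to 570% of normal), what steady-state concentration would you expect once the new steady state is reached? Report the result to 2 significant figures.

6.0 ng/mL

The CYP1A2 pathway (33% of clearance) is boosted to 5.7× activity: 0.33 × 5.7 = 1.881.
Non-CYP routes (67%) are unchanged.
New clearance relative to baseline: 1.881 + 0.67 = 2.551.
New steady-state concentration = baseline ÷ relative clearance = 15.2 / 2.551 = 6.0 ng/mL.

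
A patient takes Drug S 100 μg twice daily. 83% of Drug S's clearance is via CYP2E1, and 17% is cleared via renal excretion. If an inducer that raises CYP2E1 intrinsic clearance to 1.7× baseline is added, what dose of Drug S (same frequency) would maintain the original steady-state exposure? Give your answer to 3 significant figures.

158 μg

The CYP2E1 pathway (83% of clearance) increases to 1.7× activity: 0.83 × 1.7 = 1.411.
Non-CYP routes (17%) are unchanged.
New clearance relative to baseline: 1.411 + 0.17 = 1.581.
To maintain the same steady-state level, dose must scale with clearance: new dose = 100 × 1.581 = 158 μg.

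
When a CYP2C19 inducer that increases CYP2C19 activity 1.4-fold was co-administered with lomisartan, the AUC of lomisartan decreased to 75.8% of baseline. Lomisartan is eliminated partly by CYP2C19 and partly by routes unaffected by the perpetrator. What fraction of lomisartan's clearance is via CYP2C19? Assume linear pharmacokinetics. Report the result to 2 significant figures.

0.80

Let x = fm,CYP2C19. Because AUC ∝ 1/CL, relative clearance rose to 1/0.758 = 1.319.
Setting x·1.4 + (1 − x) = 1.319 and solving: x = (1.319 − 1)/(1.4 − 1) = 0.80.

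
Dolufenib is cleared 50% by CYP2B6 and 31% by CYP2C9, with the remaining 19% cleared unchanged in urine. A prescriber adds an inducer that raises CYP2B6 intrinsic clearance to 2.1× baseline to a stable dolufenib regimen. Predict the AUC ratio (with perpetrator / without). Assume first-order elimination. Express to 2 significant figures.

0.65

CYP2B6: 0.5 × 2.1 = 1.05
CYP2C9: 0.31 (unchanged)
Other: 0.19 (unchanged)
New clearance relative to baseline: 1.05 + 0.31 + 0.19 = 1.55.
AUC is inversely proportional to clearance, so the fold-change is 1 / 1.55 = 0.65.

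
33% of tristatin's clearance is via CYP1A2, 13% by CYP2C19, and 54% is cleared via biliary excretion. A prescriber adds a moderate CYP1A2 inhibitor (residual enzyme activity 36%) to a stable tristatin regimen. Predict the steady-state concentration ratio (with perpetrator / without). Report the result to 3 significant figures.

1.27

CYP1A2: 0.33 × 0.36 = 0.1188
CYP2C19: 0.13 (unchanged)
Other: 0.54 (unchanged)
New clearance relative to baseline: 0.1188 + 0.13 + 0.54 = 0.7888.
Steady-state concentration ratio = CL_old/CL_new = 1 / 0.7888 = 1.27.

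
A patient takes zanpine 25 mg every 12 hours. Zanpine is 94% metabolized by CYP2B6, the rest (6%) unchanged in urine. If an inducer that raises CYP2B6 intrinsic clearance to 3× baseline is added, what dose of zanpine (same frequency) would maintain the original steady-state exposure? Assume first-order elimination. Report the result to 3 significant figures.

72.0 mg

CYP2B6: 0.94 × 3 = 2.82
Other: 0.06 (unchanged)
New clearance relative to baseline: 2.82 + 0.06 = 2.88.
To maintain the same steady-state level, dose must scale with clearance: new dose = 25 × 2.88 = 72.0 mg.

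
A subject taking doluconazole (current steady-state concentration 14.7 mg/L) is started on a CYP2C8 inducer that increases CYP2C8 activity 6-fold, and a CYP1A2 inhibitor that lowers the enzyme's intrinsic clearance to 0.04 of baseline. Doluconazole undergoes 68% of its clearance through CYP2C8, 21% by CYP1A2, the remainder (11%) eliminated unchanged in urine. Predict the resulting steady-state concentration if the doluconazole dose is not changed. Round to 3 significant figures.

3.50 mg/L

The CYP2C8 pathway (68% of clearance) rises to 6× activity: 0.68 × 6 = 4.08.
The CYP1A2 pathway (21% of clearance) is reduced to 0.04× activity: 0.21 × 0.04 = 0.0084.
The remaining 11% of clearance is unaffected.
CL_new/CL_old = 4.08 + 0.0084 + 0.11 = 4.1984.
Steady-state concentration ∝ 1/CL: new value = 14.7 / 4.1984 = 3.50 mg/L.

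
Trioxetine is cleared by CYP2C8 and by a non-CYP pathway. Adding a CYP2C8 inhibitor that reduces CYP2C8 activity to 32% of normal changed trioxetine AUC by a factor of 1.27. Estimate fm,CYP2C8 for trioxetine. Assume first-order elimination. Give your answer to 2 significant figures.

0.31

CL'/CL = 1 / 1.27 = 0.7874
0.32·fm + (1 − fm) = 0.7874
fm = (0.7874 − 1) / (0.32 − 1) = 0.31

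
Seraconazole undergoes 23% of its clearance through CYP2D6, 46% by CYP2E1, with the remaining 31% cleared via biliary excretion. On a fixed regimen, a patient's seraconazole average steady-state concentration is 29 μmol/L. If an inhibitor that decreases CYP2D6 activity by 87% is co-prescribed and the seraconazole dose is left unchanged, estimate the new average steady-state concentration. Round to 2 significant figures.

36 μmol/L

CYP2D6: 0.23 × 0.13 = 0.0299
CYP2E1: 0.46 (unchanged)
Other: 0.31 (unchanged)
Relative clearance = 0.0299 + 0.46 + 0.31 = 0.7999.
Average steady-state concentration ∝ 1/CL, so new value = 29 / 0.7999 = 36 μmol/L.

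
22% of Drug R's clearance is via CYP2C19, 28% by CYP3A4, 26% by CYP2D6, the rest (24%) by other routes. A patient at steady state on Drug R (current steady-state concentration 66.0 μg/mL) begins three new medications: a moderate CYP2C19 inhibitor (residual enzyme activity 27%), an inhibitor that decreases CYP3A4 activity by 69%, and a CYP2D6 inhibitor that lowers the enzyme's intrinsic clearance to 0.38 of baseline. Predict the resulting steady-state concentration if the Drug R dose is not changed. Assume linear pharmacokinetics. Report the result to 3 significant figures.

The CYP2C19 pathway (22% of clearance) drops to 0.27× activity: 0.22 × 0.27 = 0.0594.
The CYP3A4 pathway (28% of clearance) is reduced to 0.31× activity: 0.28 × 0.31 = 0.0868.
The CYP2D6 pathway (26% of clearance) is reduced to 0.38× activity: 0.26 × 0.38 = 0.0988.
The remaining 24% of clearance is unaffected.
New clearance relative to baseline: 0.0594 + 0.0868 + 0.0988 + 0.24 = 0.485.
New steady-state concentration = 66.0 / 0.485 = 136 μg/mL (concentration scales inversely with clearance).

136 μg/mL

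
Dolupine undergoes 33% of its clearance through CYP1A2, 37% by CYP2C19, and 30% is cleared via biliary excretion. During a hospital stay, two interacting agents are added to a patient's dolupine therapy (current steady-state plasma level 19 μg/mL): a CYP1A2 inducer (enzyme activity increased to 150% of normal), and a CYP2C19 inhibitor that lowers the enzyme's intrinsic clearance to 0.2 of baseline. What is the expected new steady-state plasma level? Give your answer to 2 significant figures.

22 μg/mL

The CYP1A2 pathway (33% of clearance) increases to 1.5× activity: 0.33 × 1.5 = 0.495.
The CYP2C19 pathway (37% of clearance) falls to 0.2× activity: 0.37 × 0.2 = 0.074.
Non-CYP routes (30%) are unchanged.
Relative clearance = 0.495 + 0.074 + 0.3 = 0.869.
Dividing the baseline by the relative clearance: 19 / 0.869 = 22 μg/mL.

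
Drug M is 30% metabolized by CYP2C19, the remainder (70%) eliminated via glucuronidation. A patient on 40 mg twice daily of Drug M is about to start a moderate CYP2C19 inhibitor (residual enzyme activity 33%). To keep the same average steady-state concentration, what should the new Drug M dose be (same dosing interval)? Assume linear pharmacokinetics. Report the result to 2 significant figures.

CYP2C19: 0.3 × 0.33 = 0.099
Other: 0.7 (unchanged)
CL_new/CL_old = 0.099 + 0.7 = 0.799.
To maintain the same steady-state level, dose must scale with clearance: new dose = 40 × 0.799 = 32 mg.

32 mg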